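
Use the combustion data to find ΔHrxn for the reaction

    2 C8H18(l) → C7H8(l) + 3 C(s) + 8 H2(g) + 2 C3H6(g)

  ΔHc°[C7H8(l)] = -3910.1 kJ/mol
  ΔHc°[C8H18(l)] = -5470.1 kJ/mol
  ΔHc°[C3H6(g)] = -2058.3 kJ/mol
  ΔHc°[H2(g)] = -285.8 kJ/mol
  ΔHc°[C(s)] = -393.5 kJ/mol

Using ΔH = Σ nΔHc°(reactants) − Σ nΔHc°(products):
= [2·(-5470.1)] − [1·(-3910.1) + 3·(-393.5) + 8·(-285.8) + 2·(-2058.3)]
= 553.4 kJ/mol

ΔHrxn = 553.4 kJ/mol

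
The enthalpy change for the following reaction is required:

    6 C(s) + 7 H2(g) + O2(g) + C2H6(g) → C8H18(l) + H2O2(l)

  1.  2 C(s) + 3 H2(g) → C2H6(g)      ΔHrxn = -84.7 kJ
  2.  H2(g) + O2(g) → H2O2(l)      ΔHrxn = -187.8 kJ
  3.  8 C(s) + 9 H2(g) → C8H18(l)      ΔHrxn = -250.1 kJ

ΔHrxn = -353.2 kJ

eq. 1 reversed (C2H6(g) must end up as a reactant): +84.7 kJ
eq. 2 as written (H2O2(l) already on the product side): -187.8 kJ
eq. 3 as written (C8H18(l) already on the product side): -250.1 kJ
Since enthalpy is a state function, ΔHrxn = (+84.7) + (-187.8) + (-250.1) = -353.2 kJ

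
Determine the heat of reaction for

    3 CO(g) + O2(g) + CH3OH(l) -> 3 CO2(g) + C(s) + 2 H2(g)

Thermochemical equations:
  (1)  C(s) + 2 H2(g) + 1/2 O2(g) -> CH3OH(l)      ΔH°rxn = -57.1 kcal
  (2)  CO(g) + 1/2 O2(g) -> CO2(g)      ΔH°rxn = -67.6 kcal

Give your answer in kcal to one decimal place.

ΔH°rxn = -145.7 kcal

(1) reversed: +57.1 kcal
(2) × 3: (3)·(-67.6) = -202.8 kcal
ΔH°rxn = (-1)·(-57.1) + (3)·(-67.6) = -145.7 kcal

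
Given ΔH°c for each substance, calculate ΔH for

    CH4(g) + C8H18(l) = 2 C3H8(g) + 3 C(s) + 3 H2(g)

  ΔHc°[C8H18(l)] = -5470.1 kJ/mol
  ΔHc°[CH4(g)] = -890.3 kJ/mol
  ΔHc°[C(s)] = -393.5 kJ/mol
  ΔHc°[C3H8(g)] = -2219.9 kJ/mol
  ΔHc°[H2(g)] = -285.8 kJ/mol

ΔH = 117.3 kJ/mol

With combustion enthalpies, reactants minus products:
= [1·(-890.3) + 1·(-5470.1)] − [2·(-2219.9) + 3·(-393.5) + 3·(-285.8)]
= 117.3 kJ/mol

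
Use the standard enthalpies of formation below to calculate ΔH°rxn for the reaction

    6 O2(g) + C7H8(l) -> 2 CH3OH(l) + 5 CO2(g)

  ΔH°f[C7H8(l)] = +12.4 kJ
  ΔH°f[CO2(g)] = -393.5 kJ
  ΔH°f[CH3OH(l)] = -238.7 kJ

Products: 2·(-238.7) + 5·(-393.5) = -2444.9
Reactants: 6·(+0.0) + 1·(+12.4) = +12.4
ΔH°rxn = (-2444.9) − (+12.4) = -2457.3 kJ

ΔH°rxn = -2457.3 kJ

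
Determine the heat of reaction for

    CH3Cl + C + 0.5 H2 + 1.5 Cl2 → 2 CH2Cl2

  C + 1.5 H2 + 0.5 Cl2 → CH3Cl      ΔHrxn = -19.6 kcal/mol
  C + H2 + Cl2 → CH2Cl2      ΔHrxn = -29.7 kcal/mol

ΔHrxn = -39.8 kcal/mol

equation 1 reversed: +19.6 kcal/mol
equation 2 × 2: (2)·(-29.7) = -59.4 kcal/mol
ΔHrxn = (-1)·(-19.6) + (2)·(-29.7) = -39.8 kcal/mol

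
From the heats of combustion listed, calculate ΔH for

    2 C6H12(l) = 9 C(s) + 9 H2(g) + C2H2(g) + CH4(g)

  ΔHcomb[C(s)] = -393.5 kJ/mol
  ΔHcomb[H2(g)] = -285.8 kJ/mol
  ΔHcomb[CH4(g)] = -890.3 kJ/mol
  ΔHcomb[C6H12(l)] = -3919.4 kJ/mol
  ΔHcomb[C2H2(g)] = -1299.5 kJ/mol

Using ΔH = Σ nΔHc°(reactants) − Σ nΔHc°(products):
= [2·(-3919.4)] − [9·(-393.5) + 9·(-285.8) + 1·(-1299.5) + 1·(-890.3)]
= 464.7 kJ/mol

ΔH = 464.7 kJ/mol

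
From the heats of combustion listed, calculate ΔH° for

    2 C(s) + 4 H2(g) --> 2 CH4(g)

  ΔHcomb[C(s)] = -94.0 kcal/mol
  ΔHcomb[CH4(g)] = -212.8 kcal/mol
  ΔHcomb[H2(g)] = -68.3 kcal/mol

With combustion enthalpies, reactants minus products:
= [2·(-94.0) + 4·(-68.3)] − [2·(-212.8)]
= -35.6 kcal/mol

ΔH° = -35.6 kcal/mol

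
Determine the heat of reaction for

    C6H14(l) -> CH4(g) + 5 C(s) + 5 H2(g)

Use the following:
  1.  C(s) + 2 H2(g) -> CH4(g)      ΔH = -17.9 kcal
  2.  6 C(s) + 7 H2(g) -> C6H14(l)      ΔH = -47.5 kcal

ΔH = 29.6 kcal

eq. 1 as written: -17.9 kcal
eq. 2 reversed: +47.5 kcal
Since enthalpy is a state function, ΔH = (-17.9) + (+47.5) = 29.6 kcal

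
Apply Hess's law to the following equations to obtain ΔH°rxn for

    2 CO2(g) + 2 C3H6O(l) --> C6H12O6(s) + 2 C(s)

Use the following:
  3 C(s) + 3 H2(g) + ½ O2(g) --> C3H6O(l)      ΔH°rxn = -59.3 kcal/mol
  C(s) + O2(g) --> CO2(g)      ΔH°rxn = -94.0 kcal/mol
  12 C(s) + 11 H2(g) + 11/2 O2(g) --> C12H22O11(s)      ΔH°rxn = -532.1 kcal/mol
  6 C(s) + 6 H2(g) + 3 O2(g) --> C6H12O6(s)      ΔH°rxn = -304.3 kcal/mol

ΔH°rxn = 2.3 kcal/mol

equation 1 reversed and × 2: (-2)·(-59.3) = +118.6 kcal/mol
equation 2 reversed and × 2: (-2)·(-94.0) = +188.0 kcal/mol
equation 3: not needed.
equation 4 as written: -304.3 kcal/mol
By Hess's law, ΔH°rxn = (+118.6) + (+188.0) + (-304.3) = 2.3 kcal/mol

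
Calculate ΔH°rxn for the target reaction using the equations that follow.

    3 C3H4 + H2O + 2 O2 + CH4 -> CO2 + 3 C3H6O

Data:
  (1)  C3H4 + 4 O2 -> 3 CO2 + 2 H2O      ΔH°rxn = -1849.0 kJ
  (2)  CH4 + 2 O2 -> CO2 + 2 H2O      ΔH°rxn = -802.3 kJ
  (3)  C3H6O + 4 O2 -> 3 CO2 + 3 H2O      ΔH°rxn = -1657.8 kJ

(1) × 3: (3)·(-1849.0) = -5547.0 kJ
(2) as written: -802.3 kJ
(3) reversed and × 3: (-3)·(-1657.8) = +4973.4 kJ
ΔH°rxn = (3)·(-1849.0) + (1)·(-802.3) + (-3)·(-1657.8) = -1375.9 kJ

ΔH°rxn = -1375.9 kJ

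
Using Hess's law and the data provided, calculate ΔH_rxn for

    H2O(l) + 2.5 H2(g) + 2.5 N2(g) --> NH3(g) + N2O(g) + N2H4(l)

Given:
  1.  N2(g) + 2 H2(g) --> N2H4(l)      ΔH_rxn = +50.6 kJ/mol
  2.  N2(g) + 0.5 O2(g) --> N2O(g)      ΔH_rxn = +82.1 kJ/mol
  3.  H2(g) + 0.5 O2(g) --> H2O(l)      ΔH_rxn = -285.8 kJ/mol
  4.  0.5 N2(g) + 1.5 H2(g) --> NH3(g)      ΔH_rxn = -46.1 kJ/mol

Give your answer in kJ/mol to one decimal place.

ΔH_rxn = 372.4 kJ/mol

eq. 1 as written: +50.6 kJ/mol
eq. 2 as written: +82.1 kJ/mol
eq. 3 reversed: +285.8 kJ/mol
eq. 4 as written: -46.1 kJ/mol
Since enthalpy is a state function, ΔH_rxn = (+50.6) + (+82.1) + (+285.8) + (-46.1) = 372.4 kJ/mol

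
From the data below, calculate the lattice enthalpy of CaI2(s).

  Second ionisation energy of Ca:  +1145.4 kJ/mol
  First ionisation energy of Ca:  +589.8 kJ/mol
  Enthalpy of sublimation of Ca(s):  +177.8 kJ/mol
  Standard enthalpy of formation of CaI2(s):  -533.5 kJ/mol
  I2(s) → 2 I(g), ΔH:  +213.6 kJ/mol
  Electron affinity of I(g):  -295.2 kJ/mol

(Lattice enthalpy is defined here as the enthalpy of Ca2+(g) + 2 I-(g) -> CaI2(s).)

U = -2069.7 kJ/mol

ΔHf° = 1·ΔHsub + 1·(ΣIE) + 1·D(I2) + 2·EA + U
-533.5 = 1·(+177.8) + 1·(+1735.2) + 1·(+213.6) + 2·(-295.2) + U
U = -533.5 − (+1536.2) = -2069.7 kJ/mol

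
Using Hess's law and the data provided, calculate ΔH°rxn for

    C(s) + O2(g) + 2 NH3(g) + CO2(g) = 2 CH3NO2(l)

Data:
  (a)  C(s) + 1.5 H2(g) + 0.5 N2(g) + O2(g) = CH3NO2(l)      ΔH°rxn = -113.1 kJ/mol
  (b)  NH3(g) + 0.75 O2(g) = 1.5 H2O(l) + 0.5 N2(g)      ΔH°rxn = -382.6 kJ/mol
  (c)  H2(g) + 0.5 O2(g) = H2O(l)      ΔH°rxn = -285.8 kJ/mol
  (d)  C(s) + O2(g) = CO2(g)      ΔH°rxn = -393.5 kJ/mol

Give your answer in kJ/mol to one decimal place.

(a) × 2 (×2 to match 2 CH3NO2(l) in the target): (2)·(-113.1) = -226.2 kJ/mol
(b) × 2 (scale by 2 for the 2 NH3(g)): (2)·(-382.6) = -765.2 kJ/mol
(c) reversed and × 3: (-3)·(-285.8) = +857.4 kJ/mol
(d) reversed (CO2(g) must end up as a reactant): +393.5 kJ/mol
Since enthalpy is a state function, ΔH°rxn = (2)·(-113.1) + (2)·(-382.6) + (-3)·(-285.8) + (-1)·(-393.5) = 259.5 kJ/mol

ΔH°rxn = 259.5 kJ/mol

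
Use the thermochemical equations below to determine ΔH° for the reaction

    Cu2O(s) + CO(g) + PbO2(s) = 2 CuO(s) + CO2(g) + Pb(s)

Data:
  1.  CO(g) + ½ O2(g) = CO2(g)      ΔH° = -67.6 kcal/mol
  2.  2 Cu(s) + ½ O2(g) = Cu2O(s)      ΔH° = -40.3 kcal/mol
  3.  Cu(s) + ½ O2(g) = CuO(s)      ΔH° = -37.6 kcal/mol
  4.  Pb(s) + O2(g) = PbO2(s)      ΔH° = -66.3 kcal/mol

ΔH° = -36.2 kcal/mol

eq. 1 as written: -67.6 kcal/mol
eq. 2 reversed: +40.3 kcal/mol
eq. 3 × 2: (2)·(-37.6) = -75.2 kcal/mol
eq. 4 reversed: +66.3 kcal/mol
ΔH° = (1)·(-67.6) + (-1)·(-40.3) + (2)·(-37.6) + (-1)·(-66.3) = -36.2 kcal/mol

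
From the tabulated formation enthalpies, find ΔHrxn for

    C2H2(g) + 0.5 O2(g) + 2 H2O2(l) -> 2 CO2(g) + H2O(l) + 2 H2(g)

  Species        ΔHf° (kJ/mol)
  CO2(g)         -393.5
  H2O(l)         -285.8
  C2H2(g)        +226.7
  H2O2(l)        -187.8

ΔHrxn = -923.9 kJ/mol

Products: 2·(-393.5) + 1·(-285.8) + 2·(+0.0) = -1072.8
Reactants: 1·(+226.7) + 1/2·(+0.0) + 2·(-187.8) = -148.9
ΔHrxn = (-1072.8) − (-148.9) = -923.9 kJ/mol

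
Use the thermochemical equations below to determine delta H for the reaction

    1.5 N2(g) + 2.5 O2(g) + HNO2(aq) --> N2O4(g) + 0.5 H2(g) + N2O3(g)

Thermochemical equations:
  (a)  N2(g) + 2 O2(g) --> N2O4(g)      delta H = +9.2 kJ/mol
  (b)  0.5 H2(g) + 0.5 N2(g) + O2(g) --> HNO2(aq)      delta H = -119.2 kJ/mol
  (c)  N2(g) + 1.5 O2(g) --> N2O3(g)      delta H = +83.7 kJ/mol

delta H = 212.1 kJ/mol

(a) as written (N2O4(g) already on the product side): +9.2 kJ/mol
(b) reversed (reverse to put HNO2(aq) on the reactant side): +119.2 kJ/mol
(c) as written (N2O3(g) already on the product side): +83.7 kJ/mol
Summing the manipulated equations, delta H = (1)·(+9.2) + (-1)·(-119.2) + (1)·(+83.7) = 212.1 kJ/mol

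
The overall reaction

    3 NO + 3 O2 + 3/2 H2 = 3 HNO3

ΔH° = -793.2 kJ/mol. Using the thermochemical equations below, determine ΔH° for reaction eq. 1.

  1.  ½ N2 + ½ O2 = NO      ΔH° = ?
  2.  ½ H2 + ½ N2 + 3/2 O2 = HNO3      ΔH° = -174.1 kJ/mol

eq. 1 reversed and × 3: contributes −3·x
eq. 2 × 3: (3)·(-174.1) = -522.3 kJ/mol
-793.2 = (-522.3) − 3·x
x = (-793.2 − (-522.3)) / (-3) = 90.3 kJ/mol

ΔH° = 90.3 kJ/mol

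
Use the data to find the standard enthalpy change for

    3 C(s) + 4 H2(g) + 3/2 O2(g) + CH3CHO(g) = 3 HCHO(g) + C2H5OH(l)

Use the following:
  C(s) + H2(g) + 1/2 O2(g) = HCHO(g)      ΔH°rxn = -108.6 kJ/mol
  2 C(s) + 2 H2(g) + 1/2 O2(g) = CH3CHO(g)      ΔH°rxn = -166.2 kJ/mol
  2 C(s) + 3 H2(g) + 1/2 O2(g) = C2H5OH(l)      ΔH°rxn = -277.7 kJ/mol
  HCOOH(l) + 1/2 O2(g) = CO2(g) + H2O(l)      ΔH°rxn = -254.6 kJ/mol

equation 1 × 3: (3)·(-108.6) = -325.8 kJ/mol
equation 2 reversed: +166.2 kJ/mol
equation 3 as written: -277.7 kJ/mol
equation 4: not needed.
ΔH°rxn = (3)·(-108.6) + (-1)·(-166.2) + (1)·(-277.7) = -437.3 kJ/mol

ΔH°rxn = -437.3 kJ/mol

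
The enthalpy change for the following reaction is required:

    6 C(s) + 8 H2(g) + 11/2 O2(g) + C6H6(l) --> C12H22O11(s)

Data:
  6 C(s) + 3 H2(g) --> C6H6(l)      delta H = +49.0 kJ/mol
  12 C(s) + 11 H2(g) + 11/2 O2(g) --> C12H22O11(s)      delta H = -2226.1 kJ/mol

delta H = -2275.1 kJ/mol

equation 1 reversed: -49.0 kJ/mol
equation 2 as written: -2226.1 kJ/mol
By Hess's law, delta H = (-1)·(+49.0) + (1)·(-2226.1) = -2275.1 kJ/mol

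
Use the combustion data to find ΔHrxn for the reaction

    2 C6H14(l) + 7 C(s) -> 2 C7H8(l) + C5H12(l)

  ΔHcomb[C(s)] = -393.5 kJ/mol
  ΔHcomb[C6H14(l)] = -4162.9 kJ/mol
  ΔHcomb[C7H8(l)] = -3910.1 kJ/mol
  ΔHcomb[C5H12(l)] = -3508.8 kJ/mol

ΔHrxn = 248.7 kJ/mol

With combustion enthalpies, reactants minus products:
= [2·(-4162.9) + 7·(-393.5)] − [2·(-3910.1) + 1·(-3508.8)]
= 248.7 kJ/mol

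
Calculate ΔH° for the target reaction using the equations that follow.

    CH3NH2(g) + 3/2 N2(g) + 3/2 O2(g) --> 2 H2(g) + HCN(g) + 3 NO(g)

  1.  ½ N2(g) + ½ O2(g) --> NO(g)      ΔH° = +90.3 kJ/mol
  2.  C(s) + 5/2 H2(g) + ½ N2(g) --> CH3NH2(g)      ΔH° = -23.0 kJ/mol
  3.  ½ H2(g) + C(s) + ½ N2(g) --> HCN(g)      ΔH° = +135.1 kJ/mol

eq. 1 × 3: (3)·(+90.3) = +270.9 kJ/mol
eq. 2 reversed: +23.0 kJ/mol
eq. 3 as written: +135.1 kJ/mol
Combining the equations, ΔH° = (+270.9) + (+23.0) + (+135.1) = 429.0 kJ/mol

ΔH° = 429.0 kJ/mol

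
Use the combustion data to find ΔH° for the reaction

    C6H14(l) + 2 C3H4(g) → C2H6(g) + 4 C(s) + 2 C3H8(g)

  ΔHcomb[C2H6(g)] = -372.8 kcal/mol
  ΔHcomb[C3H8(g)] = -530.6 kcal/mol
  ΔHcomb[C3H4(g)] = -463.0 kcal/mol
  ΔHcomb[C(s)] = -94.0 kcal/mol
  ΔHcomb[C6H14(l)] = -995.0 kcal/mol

Using ΔH = Σ nΔHc°(reactants) − Σ nΔHc°(products):
= [1·(-995.0) + 2·(-463.0)] − [1·(-372.8) + 4·(-94.0) + 2·(-530.6)]
= -111.0 kcal/mol

ΔH° = -111.0 kcal/mol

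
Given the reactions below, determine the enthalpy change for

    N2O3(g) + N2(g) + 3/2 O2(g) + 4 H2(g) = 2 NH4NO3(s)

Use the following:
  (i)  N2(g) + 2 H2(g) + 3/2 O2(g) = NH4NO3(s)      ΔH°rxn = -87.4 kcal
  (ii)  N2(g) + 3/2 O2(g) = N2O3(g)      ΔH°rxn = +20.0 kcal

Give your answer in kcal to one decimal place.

ΔH°rxn = -194.8 kcal

(i) × 2 (×2 to match 2 NH4NO3(s) in the target): (2)·(-87.4) = -174.8 kcal
(ii) reversed (N2O3(g) must end up as a reactant): -20.0 kcal
Combining the equations, ΔH°rxn = (2)·(-87.4) + (-1)·(+20.0) = -194.8 kcal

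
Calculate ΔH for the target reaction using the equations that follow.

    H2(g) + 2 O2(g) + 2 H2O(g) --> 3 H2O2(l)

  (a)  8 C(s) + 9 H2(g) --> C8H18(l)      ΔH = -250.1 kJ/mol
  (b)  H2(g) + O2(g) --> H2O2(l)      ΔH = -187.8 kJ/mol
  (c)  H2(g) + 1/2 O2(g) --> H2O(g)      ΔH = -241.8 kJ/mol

ΔH = -79.8 kJ/mol

(a): not needed.
(b) × 3: (3)·(-187.8) = -563.4 kJ/mol
(c) reversed and × 2: (-2)·(-241.8) = +483.6 kJ/mol
Since enthalpy is a state function, ΔH = (3)·(-187.8) + (-2)·(-241.8) = -79.8 kJ/mol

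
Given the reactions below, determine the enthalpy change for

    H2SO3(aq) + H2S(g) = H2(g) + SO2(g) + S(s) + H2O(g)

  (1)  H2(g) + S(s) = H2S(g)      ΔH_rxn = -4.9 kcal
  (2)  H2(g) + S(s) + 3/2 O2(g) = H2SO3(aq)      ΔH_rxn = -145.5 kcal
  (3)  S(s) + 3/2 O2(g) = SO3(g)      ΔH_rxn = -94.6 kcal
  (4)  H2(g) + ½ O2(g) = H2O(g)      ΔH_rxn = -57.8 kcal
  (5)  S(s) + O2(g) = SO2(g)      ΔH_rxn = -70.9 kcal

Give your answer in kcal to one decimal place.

(1) reversed: +4.9 kcal
(2) reversed: +145.5 kcal
(3): not needed.
(4) as written: -57.8 kcal
(5) as written: -70.9 kcal
Combining the equations, ΔH_rxn = (-1)·(-4.9) + (-1)·(-145.5) + (1)·(-57.8) + (1)·(-70.9) = 21.7 kcal

ΔH_rxn = 21.7 kcal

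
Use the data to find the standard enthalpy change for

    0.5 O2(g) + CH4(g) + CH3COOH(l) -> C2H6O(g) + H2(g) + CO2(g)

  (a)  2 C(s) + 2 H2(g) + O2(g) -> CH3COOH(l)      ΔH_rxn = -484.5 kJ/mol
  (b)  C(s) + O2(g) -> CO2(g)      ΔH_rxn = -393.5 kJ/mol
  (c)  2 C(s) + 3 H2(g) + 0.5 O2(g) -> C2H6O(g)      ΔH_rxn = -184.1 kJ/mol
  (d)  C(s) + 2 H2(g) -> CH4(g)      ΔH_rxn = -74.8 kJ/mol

ΔH_rxn = -18.3 kJ/mol

(a) reversed: +484.5 kJ/mol
(b) as written: -393.5 kJ/mol
(c) as written: -184.1 kJ/mol
(d) reversed: +74.8 kJ/mol
ΔH_rxn = (-1)·(-484.5) + (1)·(-393.5) + (1)·(-184.1) + (-1)·(-74.8) = -18.3 kJ/mol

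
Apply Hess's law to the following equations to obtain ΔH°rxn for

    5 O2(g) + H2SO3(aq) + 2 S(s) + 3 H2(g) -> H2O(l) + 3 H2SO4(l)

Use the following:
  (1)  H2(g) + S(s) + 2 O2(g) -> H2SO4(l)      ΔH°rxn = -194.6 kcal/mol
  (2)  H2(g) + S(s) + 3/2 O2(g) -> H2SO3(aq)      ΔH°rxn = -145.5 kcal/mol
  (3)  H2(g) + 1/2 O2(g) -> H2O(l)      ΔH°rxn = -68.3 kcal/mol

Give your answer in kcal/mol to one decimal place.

(1) × 3 (×3 to match 3 H2SO4(l) in the target): (3)·(-194.6) = -583.8 kcal/mol
(2) reversed (H2SO3(aq) must end up as a reactant): +145.5 kcal/mol
(3) as written (H2O(l) already on the product side): -68.3 kcal/mol
Since enthalpy is a state function, ΔH°rxn = (3)·(-194.6) + (-1)·(-145.5) + (1)·(-68.3) = -506.6 kcal/mol

ΔH°rxn = -506.6 kcal/mol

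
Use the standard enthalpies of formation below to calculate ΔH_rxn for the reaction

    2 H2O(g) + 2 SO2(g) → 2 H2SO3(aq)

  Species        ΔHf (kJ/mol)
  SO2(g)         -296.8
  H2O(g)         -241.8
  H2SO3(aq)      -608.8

Products: 2·(-608.8) = -1217.6
Reactants: 2·(-241.8) + 2·(-296.8) = -1077.2
ΔH_rxn = (-1217.6) − (-1077.2) = -140.4 kJ/mol

ΔH_rxn = -140.4 kJ/mol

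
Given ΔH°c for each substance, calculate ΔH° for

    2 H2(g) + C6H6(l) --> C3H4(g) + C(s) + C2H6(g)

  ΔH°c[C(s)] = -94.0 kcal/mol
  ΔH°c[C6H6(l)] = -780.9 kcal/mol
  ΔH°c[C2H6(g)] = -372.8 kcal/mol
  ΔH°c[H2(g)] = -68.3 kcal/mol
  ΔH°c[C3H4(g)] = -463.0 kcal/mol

ΔH° = 12.3 kcal/mol

With combustion enthalpies, reactants minus products:
= [2·(-68.3) + 1·(-780.9)] − [1·(-463.0) + 1·(-94.0) + 1·(-372.8)]
= 12.3 kcal/mol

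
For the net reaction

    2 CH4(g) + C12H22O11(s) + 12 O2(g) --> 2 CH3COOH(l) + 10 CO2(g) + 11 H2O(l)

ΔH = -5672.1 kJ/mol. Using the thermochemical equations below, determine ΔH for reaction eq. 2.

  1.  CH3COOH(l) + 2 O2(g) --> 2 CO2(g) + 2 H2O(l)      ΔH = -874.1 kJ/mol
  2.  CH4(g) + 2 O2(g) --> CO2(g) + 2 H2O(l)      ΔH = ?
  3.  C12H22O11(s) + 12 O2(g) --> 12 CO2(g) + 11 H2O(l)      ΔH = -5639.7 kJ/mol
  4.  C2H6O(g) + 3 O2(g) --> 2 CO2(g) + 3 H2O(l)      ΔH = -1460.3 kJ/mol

eq. 1 reversed and × 2: (-2)·(-874.1) = +1748.2 kJ/mol
eq. 2 × 2: contributes 2·x
eq. 3 as written: -5639.7 kJ/mol
eq. 4: not needed.
-5672.1 = (+1748.2) + (-5639.7) + 2·x
x = (-5672.1 − (-3891.5)) / (2) = -890.3 kJ/mol

ΔH = -890.3 kJ/mol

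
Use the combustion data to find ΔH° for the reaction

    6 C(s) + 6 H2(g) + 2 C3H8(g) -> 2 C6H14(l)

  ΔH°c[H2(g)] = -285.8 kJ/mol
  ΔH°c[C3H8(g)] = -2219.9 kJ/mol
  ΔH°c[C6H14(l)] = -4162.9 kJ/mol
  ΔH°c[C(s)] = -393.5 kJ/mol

Using ΔH = Σ nΔHc°(reactants) − Σ nΔHc°(products):
= [6·(-393.5) + 6·(-285.8) + 2·(-2219.9)] − [2·(-4162.9)]
= -189.8 kJ/mol

ΔH° = -189.8 kJ/mol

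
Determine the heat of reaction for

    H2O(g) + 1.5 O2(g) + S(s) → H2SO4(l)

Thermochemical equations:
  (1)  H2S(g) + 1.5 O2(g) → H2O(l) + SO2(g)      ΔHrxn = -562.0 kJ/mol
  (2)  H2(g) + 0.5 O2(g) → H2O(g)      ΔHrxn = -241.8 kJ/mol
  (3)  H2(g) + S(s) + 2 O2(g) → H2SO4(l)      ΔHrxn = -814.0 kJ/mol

(1): not needed (H2O(l) appears nowhere else).
(2) reversed (reverse to put H2O(g) on the reactant side): +241.8 kJ/mol
(3) as written (H2SO4(l) already on the product side): -814.0 kJ/mol
ΔHrxn = (+241.8) + (-814.0) = -572.2 kJ/mol

ΔHrxn = -572.2 kJ/mol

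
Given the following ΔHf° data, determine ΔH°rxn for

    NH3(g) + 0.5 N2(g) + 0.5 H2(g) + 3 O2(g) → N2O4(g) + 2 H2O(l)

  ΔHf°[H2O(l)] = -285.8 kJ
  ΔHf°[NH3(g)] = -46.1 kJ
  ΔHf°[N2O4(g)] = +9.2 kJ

ΔH°rxn = -516.3 kJ

ΔH°rxn = Σ nΔHf°(products) − Σ nΔHf°(reactants).
Products: 1·(+9.2) + 2·(-285.8) = -562.4
Reactants: 1·(-46.1) + 1/2·(+0.0) + 1/2·(+0.0) + 3·(+0.0) = -46.1
ΔH°rxn = (-562.4) − (-46.1) = -516.3 kJ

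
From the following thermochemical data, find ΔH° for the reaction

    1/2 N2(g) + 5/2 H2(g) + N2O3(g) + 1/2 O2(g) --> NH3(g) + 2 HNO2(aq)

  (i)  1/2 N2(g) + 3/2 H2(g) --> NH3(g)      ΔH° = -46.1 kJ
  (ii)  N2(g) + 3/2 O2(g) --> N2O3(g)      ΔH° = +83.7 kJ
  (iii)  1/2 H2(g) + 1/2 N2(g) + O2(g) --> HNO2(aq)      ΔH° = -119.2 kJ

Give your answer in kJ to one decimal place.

(i) as written (NH3(g) already on the product side): -46.1 kJ
(ii) reversed (reverse to put N2O3(g) on the reactant side): -83.7 kJ
(iii) × 2 (scale by 2 for the 2 HNO2(aq)): (2)·(-119.2) = -238.4 kJ
By Hess's law, ΔH° = (-46.1) + (-83.7) + (-238.4) = -368.2 kJ

ΔH° = -368.2 kJ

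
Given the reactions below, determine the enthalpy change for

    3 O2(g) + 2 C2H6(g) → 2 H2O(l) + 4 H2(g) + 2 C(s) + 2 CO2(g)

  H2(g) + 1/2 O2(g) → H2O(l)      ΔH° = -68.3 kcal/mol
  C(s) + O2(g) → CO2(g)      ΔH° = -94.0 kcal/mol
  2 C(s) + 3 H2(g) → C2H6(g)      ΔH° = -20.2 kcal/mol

equation 1 × 2 (×2 to match 2 H2O(l) in the target): (2)·(-68.3) = -136.6 kcal/mol
equation 2 × 2 (×2 to match 2 CO2(g) in the target): (2)·(-94.0) = -188.0 kcal/mol
equation 3 reversed and × 2 (reverse to put C2H6(g) on the reactant side; ×2 to match 2 C2H6(g) in the target): (-2)·(-20.2) = +40.4 kcal/mol
By Hess's law, ΔH° = (2)·(-68.3) + (2)·(-94.0) + (-2)·(-20.2) = -284.2 kcal/mol

ΔH° = -284.2 kcal/mol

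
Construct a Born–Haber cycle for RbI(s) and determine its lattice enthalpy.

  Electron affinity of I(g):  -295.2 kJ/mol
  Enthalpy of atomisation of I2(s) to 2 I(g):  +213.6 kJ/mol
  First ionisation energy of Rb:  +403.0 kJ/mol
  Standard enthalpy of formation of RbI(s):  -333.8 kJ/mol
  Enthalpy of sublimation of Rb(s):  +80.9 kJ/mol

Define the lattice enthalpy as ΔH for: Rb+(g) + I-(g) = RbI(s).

U = -629.3 kJ/mol

ΔHf° = 1·ΔHsub + 1·(ΣIE) + 1/2·D(I2) + 1·EA + U
-333.8 = 1·(+80.9) + 1·(+403.0) + 1/2·(+213.6) + 1·(-295.2) + U
U = -333.8 − (+295.5) = -629.3 kJ/mol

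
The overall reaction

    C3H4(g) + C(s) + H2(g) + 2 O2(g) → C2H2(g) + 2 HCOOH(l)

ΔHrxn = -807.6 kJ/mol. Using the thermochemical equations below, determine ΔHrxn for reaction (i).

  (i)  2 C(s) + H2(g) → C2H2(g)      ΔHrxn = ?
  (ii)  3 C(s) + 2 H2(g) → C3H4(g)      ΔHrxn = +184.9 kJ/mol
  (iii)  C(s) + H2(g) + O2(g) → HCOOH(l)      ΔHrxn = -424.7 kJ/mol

(i) as written: contributes x
(ii) reversed: -184.9 kJ/mol
(iii) × 2: (2)·(-424.7) = -849.4 kJ/mol
-807.6 = (-184.9) + (-849.4) + x
x = (-807.6 − (-1034.3)) / (1) = 226.7 kJ/mol

ΔHrxn = 226.7 kJ/mol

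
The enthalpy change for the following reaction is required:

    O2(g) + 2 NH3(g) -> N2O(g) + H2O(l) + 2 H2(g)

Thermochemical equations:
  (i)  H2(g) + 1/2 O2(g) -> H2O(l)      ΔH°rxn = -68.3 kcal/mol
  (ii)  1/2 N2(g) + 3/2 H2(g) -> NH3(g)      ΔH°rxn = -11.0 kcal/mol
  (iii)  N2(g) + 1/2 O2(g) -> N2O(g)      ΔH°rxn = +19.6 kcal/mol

ΔH°rxn = -26.7 kcal/mol

(i) as written: -68.3 kcal/mol
(ii) reversed and × 2: (-2)·(-11.0) = +22.0 kcal/mol
(iii) as written: +19.6 kcal/mol
ΔH°rxn = (-68.3) + (+22.0) + (+19.6) = -26.7 kcal/mol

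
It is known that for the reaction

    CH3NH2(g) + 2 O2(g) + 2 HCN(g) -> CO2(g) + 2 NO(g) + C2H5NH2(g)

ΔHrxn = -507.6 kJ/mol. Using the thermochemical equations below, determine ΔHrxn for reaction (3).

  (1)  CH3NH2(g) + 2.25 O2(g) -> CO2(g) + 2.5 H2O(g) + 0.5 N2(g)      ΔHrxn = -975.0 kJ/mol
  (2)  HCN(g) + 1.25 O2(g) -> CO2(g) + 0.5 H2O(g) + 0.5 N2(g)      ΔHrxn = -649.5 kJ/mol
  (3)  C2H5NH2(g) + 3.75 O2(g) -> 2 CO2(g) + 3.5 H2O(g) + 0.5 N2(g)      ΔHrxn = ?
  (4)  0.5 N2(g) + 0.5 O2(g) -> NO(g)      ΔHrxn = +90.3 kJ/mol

ΔHrxn = -1585.8 kJ/mol

(1) as written (CH3NH2(g) already on the reactant side): -975.0 kJ/mol
(2) × 2 (×2 to match 2 HCN(g) in the target): (2)·(-649.5) = -1299.0 kJ/mol
(3) reversed (C2H5NH2(g) must end up as a product): contributes −x
(4) × 2 (×2 to match 2 NO(g) in the target): (2)·(+90.3) = +180.6 kJ/mol
-507.6 = (-975.0) + (-1299.0) + (+180.6) − x
x = (-507.6 − (-2093.4)) / (-1) = -1585.8 kJ/mol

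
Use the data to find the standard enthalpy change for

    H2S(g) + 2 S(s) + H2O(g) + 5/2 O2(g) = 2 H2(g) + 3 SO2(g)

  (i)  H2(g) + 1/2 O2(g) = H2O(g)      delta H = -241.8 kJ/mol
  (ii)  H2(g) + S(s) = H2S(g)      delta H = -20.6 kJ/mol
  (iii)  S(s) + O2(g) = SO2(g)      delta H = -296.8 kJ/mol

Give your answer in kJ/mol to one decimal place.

delta H = -628.0 kJ/mol

(i) reversed: +241.8 kJ/mol
(ii) reversed: +20.6 kJ/mol
(iii) × 3: (3)·(-296.8) = -890.4 kJ/mol
delta H = (-1)·(-241.8) + (-1)·(-20.6) + (3)·(-296.8) = -628.0 kJ/mol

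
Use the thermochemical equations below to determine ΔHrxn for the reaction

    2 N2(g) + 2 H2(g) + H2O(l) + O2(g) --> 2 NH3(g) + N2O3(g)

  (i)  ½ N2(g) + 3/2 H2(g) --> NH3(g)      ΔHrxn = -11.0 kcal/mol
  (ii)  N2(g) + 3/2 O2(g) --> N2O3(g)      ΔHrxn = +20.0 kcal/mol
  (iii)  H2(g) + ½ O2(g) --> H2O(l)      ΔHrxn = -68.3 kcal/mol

ΔHrxn = 66.3 kcal/mol

(i) × 2: (2)·(-11.0) = -22.0 kcal/mol
(ii) as written: +20.0 kcal/mol
(iii) reversed: +68.3 kcal/mol
ΔHrxn = (2)·(-11.0) + (1)·(+20.0) + (-1)·(-68.3) = 66.3 kcal/mol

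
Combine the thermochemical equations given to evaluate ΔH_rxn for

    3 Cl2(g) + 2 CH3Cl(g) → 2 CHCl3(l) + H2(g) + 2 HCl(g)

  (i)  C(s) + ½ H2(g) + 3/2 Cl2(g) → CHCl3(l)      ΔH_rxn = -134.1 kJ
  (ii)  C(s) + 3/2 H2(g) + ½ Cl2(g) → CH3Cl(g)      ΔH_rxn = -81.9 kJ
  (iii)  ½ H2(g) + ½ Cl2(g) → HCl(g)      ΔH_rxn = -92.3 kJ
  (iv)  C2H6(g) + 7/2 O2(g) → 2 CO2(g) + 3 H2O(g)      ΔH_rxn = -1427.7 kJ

ΔH_rxn = -289.0 kJ

(i) × 2 (×2 to match 2 CHCl3(l) in the target): (2)·(-134.1) = -268.2 kJ
(ii) reversed and × 2 (reverse to put CH3Cl(g) on the reactant side; scale by 2 for the 2 CH3Cl(g)): (-2)·(-81.9) = +163.8 kJ
(iii) × 2 (scale by 2 for the 2 HCl(g)): (2)·(-92.3) = -184.6 kJ
(iv): not needed (C2H6(g) appears nowhere else).
By Hess's law, ΔH_rxn = (2)·(-134.1) + (-2)·(-81.9) + (2)·(-92.3) = -289.0 kJ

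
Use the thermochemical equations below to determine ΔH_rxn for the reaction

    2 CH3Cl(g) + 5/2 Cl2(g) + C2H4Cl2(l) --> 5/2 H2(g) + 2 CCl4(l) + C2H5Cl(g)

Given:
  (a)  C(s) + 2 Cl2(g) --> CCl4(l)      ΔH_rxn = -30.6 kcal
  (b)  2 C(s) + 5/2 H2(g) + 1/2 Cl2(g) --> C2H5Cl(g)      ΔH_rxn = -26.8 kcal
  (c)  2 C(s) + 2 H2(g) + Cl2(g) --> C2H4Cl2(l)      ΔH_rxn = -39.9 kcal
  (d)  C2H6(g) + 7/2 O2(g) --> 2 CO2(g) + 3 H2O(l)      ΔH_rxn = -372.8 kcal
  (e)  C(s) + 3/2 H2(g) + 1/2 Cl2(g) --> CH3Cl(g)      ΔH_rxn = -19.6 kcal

ΔH_rxn = -8.9 kcal

(a) × 2: (2)·(-30.6) = -61.2 kcal
(b) as written: -26.8 kcal
(c) reversed: +39.9 kcal
(d): not needed.
(e) reversed and × 2: (-2)·(-19.6) = +39.2 kcal
ΔH_rxn = (-61.2) + (-26.8) + (+39.9) + (+39.2) = -8.9 kcal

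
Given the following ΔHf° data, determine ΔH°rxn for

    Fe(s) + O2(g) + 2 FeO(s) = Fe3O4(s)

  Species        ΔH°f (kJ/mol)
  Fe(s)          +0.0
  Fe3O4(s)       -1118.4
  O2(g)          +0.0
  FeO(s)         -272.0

ΔH°rxn = Σ nΔHf°(products) − Σ nΔHf°(reactants).
Products: 1·(-1118.4) = -1118.4
Reactants: 1·(+0.0) + 1·(+0.0) + 2·(-272.0) = -544.0
ΔH°rxn = (-1118.4) − (-544.0) = -574.4 kJ/mol

ΔH°rxn = -574.4 kJ/mol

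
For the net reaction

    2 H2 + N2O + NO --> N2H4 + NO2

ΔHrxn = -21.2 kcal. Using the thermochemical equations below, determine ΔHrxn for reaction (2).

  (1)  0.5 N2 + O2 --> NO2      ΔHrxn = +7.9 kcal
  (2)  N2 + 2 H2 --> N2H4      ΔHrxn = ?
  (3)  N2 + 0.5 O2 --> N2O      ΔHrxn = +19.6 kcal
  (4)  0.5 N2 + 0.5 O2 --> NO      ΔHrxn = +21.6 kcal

(1) as written: +7.9 kcal
(2) as written: contributes x
(3) reversed: -19.6 kcal
(4) reversed: -21.6 kcal
-21.2 = (+7.9) + (-19.6) + (-21.6) + x
x = (-21.2 − (-33.3)) / (1) = 12.1 kcal

ΔHrxn = 12.1 kcal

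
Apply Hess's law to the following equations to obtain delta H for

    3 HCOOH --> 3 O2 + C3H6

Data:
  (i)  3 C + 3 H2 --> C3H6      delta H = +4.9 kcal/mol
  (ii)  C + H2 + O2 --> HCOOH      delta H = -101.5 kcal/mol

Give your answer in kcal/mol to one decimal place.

(i) as written (C3H6 already on the product side): +4.9 kcal/mol
(ii) reversed and × 3 (reverse to put HCOOH on the reactant side; scale by 3 for the 3 HCOOH): (-3)·(-101.5) = +304.5 kcal/mol
By Hess's law, delta H = (+4.9) + (+304.5) = 309.4 kcal/mol

delta H = 309.4 kcal/mol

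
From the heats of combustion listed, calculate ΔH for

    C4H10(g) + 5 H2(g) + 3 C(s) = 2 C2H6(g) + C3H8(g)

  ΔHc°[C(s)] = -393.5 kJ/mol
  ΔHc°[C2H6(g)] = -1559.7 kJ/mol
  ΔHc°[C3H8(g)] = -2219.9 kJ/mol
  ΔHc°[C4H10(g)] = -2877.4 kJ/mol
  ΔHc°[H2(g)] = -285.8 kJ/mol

Using ΔH = Σ nΔHc°(reactants) − Σ nΔHc°(products):
= [1·(-2877.4) + 5·(-285.8) + 3·(-393.5)] − [2·(-1559.7) + 1·(-2219.9)]
= -147.6 kJ/mol

ΔH = -147.6 kJ/mol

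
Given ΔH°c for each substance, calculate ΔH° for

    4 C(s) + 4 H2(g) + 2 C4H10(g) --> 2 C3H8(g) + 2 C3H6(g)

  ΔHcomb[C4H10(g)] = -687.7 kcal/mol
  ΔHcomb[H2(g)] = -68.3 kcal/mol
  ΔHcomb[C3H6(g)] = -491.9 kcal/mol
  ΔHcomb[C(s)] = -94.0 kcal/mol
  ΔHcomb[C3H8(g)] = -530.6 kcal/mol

ΔH° = 20.4 kcal/mol

With combustion enthalpies, reactants minus products:
= [4·(-94.0) + 4·(-68.3) + 2·(-687.7)] − [2·(-530.6) + 2·(-491.9)]
= 20.4 kcal/mol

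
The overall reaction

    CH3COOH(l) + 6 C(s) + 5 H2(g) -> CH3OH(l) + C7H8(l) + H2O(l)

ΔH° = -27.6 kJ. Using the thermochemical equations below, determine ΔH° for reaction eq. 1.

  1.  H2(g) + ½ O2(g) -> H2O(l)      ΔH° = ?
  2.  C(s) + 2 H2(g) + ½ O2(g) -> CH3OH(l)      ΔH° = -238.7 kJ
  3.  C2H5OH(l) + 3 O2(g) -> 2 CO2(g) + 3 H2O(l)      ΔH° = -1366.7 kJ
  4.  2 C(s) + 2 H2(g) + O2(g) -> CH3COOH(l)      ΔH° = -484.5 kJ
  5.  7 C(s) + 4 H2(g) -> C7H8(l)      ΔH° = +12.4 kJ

ΔH° = -285.8 kJ

eq. 1 as written: contributes x
eq. 2 as written (CH3OH(l) already on the product side): -238.7 kJ
eq. 3: not needed (C2H5OH(l) appears nowhere else).
eq. 4 reversed (CH3COOH(l) must end up as a reactant): +484.5 kJ
eq. 5 as written (C7H8(l) already on the product side): +12.4 kJ
-27.6 = (-238.7) + (+484.5) + (+12.4) + x
x = (-27.6 − (+258.2)) / (1) = -285.8 kJ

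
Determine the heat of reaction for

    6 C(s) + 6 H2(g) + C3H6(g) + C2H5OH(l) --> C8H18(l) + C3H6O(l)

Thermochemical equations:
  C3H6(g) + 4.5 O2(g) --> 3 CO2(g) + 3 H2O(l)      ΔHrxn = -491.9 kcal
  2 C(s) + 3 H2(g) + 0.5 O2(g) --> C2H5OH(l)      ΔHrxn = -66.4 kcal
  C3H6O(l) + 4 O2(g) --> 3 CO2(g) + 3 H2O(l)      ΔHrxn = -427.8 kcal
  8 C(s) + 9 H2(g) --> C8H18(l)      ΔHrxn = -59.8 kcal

ΔHrxn = -57.5 kcal

equation 1 as written (C3H6(g) already on the reactant side): -491.9 kcal
equation 2 reversed (C2H5OH(l) must end up as a reactant): +66.4 kcal
equation 3 reversed (reverse to put C3H6O(l) on the product side): +427.8 kcal
equation 4 as written (C8H18(l) already on the product side): -59.8 kcal
Since enthalpy is a state function, ΔHrxn = (1)·(-491.9) + (-1)·(-66.4) + (-1)·(-427.8) + (1)·(-59.8) = -57.5 kcal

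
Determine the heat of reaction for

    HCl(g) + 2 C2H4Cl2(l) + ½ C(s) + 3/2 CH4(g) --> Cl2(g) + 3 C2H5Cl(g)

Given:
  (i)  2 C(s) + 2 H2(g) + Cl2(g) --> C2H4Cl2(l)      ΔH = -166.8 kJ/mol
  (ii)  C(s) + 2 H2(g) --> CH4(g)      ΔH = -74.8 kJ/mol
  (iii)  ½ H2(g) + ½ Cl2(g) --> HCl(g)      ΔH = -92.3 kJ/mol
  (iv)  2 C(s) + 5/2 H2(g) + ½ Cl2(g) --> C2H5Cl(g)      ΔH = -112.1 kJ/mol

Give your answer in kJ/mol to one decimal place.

(i) reversed and × 2 (reverse to put C2H4Cl2(l) on the reactant side; ×2 to match 2 C2H4Cl2(l) in the target): (-2)·(-166.8) = +333.6 kJ/mol
(ii) reversed and × 3/2 (CH4(g) must end up as a reactant; ×3/2 to match 3/2 CH4(g) in the target): (-3/2)·(-74.8) = +112.2 kJ/mol
(iii) reversed (HCl(g) must end up as a reactant): +92.3 kJ/mol
(iv) × 3 (scale by 3 for the 3 C2H5Cl(g)): (3)·(-112.1) = -336.3 kJ/mol
ΔH = (-2)·(-166.8) + (-3/2)·(-74.8) + (-1)·(-92.3) + (3)·(-112.1) = 201.8 kJ/mol

ΔH = 201.8 kJ/mol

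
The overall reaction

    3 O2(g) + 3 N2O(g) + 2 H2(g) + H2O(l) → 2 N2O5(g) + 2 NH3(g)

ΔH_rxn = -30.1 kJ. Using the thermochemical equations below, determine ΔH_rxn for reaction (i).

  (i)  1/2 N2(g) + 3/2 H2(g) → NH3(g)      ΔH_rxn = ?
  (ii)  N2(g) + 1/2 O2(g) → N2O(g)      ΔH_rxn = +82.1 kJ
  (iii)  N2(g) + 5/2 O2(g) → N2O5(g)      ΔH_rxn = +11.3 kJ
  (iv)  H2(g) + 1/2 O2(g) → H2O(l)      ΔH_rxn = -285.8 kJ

ΔH_rxn = -46.1 kJ

(i) × 2: contributes 2·x
(ii) reversed and × 3: (-3)·(+82.1) = -246.3 kJ
(iii) × 2: (2)·(+11.3) = +22.6 kJ
(iv) reversed: +285.8 kJ
-30.1 = (-246.3) + (+22.6) + (+285.8) + 2·x
x = (-30.1 − (+62.1)) / (2) = -46.1 kJ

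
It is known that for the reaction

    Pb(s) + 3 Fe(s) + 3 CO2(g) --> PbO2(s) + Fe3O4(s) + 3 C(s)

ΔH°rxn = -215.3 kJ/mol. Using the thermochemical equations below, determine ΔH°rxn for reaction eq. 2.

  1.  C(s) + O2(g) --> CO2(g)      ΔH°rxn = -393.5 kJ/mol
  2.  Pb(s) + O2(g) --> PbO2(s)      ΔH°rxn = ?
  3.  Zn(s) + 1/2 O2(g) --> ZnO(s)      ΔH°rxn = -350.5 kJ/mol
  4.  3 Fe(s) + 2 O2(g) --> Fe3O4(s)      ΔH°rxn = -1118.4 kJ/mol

eq. 1 reversed and × 3 (CO2(g) must end up as a reactant; ×3 to match 3 CO2(g) in the target): (-3)·(-393.5) = +1180.5 kJ/mol
eq. 2 as written (PbO2(s) already on the product side): contributes x
eq. 3: not needed (Zn(s) appears nowhere else).
eq. 4 as written (Fe3O4(s) already on the product side): -1118.4 kJ/mol
-215.3 = (+1180.5) + (-1118.4) + x
x = (-215.3 − (+62.1)) / (1) = -277.4 kJ/mol

ΔH°rxn = -277.4 kJ/mol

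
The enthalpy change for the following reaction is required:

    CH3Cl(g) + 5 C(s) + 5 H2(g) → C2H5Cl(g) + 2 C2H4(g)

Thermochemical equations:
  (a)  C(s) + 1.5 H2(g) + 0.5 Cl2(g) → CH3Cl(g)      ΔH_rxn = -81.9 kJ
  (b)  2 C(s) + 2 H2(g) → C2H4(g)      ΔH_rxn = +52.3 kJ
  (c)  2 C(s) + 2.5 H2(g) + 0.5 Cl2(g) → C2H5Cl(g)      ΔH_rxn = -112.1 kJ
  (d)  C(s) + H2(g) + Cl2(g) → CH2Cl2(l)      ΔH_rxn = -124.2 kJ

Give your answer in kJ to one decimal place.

(a) reversed: +81.9 kJ
(b) × 2: (2)·(+52.3) = +104.6 kJ
(c) as written: -112.1 kJ
(d): not needed.
Summing the manipulated equations, ΔH_rxn = (-1)·(-81.9) + (2)·(+52.3) + (1)·(-112.1) = 74.4 kJ

ΔH_rxn = 74.4 kJ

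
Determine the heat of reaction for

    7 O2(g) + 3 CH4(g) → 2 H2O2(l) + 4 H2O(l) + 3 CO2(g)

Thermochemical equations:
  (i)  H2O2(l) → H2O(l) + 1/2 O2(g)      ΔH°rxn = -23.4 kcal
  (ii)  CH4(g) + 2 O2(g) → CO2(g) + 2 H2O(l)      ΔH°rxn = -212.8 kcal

(i) reversed and × 2 (reverse to put H2O2(l) on the product side; ×2 to match 2 H2O2(l) in the target): (-2)·(-23.4) = +46.8 kcal
(ii) × 3 (scale by 3 for the 3 CH4(g)): (3)·(-212.8) = -638.4 kcal
ΔH°rxn = (-2)·(-23.4) + (3)·(-212.8) = -591.6 kcal

ΔH°rxn = -591.6 kcal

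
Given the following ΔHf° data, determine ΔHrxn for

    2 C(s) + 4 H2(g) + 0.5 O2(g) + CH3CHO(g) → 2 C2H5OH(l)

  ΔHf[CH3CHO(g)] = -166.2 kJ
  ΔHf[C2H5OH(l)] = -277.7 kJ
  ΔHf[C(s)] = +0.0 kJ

ΔH°rxn = Σ nΔHf°(products) − Σ nΔHf°(reactants).
Products: 2·(-277.7) = -555.4
Reactants: 2·(+0.0) + 4·(+0.0) + 1/2·(+0.0) + 1·(-166.2) = -166.2
ΔHrxn = (-555.4) − (-166.2) = -389.2 kJ

ΔHrxn = -389.2 kJ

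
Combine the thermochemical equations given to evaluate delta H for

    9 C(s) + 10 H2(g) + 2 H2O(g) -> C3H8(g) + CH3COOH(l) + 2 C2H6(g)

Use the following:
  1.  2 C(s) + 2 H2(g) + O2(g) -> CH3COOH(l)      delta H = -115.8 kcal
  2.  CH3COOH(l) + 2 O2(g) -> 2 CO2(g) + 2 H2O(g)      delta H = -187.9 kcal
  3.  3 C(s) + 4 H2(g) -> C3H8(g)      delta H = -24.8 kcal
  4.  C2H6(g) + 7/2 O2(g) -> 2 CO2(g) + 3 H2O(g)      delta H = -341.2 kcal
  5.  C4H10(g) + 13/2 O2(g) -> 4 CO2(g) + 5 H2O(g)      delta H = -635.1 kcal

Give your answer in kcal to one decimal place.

delta H = -65.6 kcal

eq. 1 × 3: (3)·(-115.8) = -347.4 kcal
eq. 2 × 2: (2)·(-187.9) = -375.8 kcal
eq. 3 as written: -24.8 kcal
eq. 4 reversed and × 2: (-2)·(-341.2) = +682.4 kcal
eq. 5: not needed.
Combining the equations, delta H = (-347.4) + (-375.8) + (-24.8) + (+682.4) = -65.6 kcal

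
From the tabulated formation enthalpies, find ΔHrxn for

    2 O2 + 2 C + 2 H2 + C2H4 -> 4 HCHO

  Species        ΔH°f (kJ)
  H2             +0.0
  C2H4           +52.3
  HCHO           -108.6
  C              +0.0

ΔH°rxn = Σ nΔHf°(products) − Σ nΔHf°(reactants).
Products: 4·(-108.6) = -434.4
Reactants: 2·(+0.0) + 2·(+0.0) + 2·(+0.0) + 1·(+52.3) = +52.3
ΔHrxn = (-434.4) − (+52.3) = -486.7 kJ

ΔHrxn = -486.7 kJ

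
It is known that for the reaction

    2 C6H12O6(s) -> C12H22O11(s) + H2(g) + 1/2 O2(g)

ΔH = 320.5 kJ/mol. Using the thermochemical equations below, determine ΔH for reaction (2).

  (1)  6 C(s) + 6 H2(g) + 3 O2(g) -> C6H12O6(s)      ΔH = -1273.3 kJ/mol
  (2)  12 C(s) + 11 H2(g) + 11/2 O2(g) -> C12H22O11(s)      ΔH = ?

(1) reversed and × 2: (-2)·(-1273.3) = +2546.6 kJ/mol
(2) as written: contributes x
+320.5 = (+2546.6) + x
x = (+320.5 − (+2546.6)) / (1) = -2226.1 kJ/mol

ΔH = -2226.1 kJ/mol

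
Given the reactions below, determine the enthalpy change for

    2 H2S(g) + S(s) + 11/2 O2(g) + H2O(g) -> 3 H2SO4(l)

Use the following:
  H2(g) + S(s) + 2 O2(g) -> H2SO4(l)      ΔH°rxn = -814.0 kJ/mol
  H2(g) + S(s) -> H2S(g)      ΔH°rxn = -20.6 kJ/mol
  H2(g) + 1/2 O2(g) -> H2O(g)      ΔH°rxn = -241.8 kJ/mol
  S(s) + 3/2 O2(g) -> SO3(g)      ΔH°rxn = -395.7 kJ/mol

equation 1 × 3 (scale by 3 for the 3 H2SO4(l)): (3)·(-814.0) = -2442.0 kJ/mol
equation 2 reversed and × 2 (reverse to put H2S(g) on the reactant side; scale by 2 for the 2 H2S(g)): (-2)·(-20.6) = +41.2 kJ/mol
equation 3 reversed (reverse to put H2O(g) on the reactant side): +241.8 kJ/mol
equation 4: not needed (SO3(g) appears nowhere else).
By Hess's law, ΔH°rxn = (3)·(-814.0) + (-2)·(-20.6) + (-1)·(-241.8) = -2159.0 kJ/mol

ΔH°rxn = -2159.0 kJ/mol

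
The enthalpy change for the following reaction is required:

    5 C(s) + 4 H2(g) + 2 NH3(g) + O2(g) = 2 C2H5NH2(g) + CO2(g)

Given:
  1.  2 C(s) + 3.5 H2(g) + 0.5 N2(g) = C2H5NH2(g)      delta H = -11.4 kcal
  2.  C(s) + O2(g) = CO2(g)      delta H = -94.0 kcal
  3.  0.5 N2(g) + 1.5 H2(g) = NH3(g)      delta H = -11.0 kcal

delta H = -94.8 kcal

eq. 1 × 2 (×2 to match 2 C2H5NH2(g) in the target): (2)·(-11.4) = -22.8 kcal
eq. 2 as written (CO2(g) already on the product side): -94.0 kcal
eq. 3 reversed and × 2 (reverse to put NH3(g) on the reactant side; ×2 to match 2 NH3(g) in the target): (-2)·(-11.0) = +22.0 kcal
delta H = (2)·(-11.4) + (1)·(-94.0) + (-2)·(-11.0) = -94.8 kcal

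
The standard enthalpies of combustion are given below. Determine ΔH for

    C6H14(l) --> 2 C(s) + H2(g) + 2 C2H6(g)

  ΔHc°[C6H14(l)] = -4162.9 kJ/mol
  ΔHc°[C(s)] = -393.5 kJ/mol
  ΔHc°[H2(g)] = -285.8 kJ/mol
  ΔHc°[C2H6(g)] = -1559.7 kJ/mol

ΔH = 29.3 kJ/mol

With combustion enthalpies, reactants minus products:
= [1·(-4162.9)] − [2·(-393.5) + 1·(-285.8) + 2·(-1559.7)]
= 29.3 kJ/mol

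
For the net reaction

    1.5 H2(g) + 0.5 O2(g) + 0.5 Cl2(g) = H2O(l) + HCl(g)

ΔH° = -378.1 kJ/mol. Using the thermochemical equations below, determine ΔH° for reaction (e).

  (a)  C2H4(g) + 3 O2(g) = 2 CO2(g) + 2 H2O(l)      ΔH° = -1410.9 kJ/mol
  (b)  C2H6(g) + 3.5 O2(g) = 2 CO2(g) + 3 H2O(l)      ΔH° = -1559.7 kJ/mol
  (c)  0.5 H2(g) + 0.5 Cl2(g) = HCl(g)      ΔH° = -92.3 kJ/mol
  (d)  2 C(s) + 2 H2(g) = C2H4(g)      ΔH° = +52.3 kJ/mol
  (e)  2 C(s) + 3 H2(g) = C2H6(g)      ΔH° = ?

ΔH° = -84.7 kJ/mol

(a) reversed: +1410.9 kJ/mol
(b) as written: -1559.7 kJ/mol
(c) as written (HCl(g) already on the product side): -92.3 kJ/mol
(d) reversed: -52.3 kJ/mol
(e) as written: contributes x
-378.1 = (+1410.9) + (-1559.7) + (-92.3) + (-52.3) + x
x = (-378.1 − (-293.4)) / (1) = -84.7 kJ/mol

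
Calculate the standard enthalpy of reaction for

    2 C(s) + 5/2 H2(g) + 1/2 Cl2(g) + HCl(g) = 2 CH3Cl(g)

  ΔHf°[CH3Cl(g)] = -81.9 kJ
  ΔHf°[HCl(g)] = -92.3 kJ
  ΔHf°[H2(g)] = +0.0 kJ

Products: 2·(-81.9) = -163.8
Reactants: 2·(+0.0) + 5/2·(+0.0) + 1/2·(+0.0) + 1·(-92.3) = -92.3
ΔH° = (-163.8) − (-92.3) = -71.5 kJ

ΔH° = -71.5 kJ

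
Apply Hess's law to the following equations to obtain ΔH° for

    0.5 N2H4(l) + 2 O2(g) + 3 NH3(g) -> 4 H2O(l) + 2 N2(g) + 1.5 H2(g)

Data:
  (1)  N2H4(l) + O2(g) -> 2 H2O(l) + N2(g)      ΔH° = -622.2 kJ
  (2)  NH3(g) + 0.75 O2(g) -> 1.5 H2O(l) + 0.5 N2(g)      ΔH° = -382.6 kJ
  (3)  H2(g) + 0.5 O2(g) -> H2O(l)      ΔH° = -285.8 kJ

(1) × 1/2: (1/2)·(-622.2) = -311.1 kJ
(2) × 3: (3)·(-382.6) = -1147.8 kJ
(3) reversed and × 3/2: (-3/2)·(-285.8) = +428.7 kJ
By Hess's law, ΔH° = (-311.1) + (-1147.8) + (+428.7) = -1030.2 kJ

ΔH° = -1030.2 kJ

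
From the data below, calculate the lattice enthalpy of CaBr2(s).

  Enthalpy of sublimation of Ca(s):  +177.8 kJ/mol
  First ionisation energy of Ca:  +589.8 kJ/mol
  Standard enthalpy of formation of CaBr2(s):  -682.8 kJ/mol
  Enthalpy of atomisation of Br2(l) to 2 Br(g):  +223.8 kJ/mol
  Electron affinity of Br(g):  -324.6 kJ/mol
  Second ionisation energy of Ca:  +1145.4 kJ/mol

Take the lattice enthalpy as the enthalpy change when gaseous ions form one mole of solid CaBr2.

ΔHf° = 1·ΔHsub + 1·(ΣIE) + 1·D(Br2) + 2·EA + U
-682.8 = 1·(+177.8) + 1·(+1735.2) + 1·(+223.8) + 2·(-324.6) + U
U = -682.8 − (+1487.6) = -2170.4 kJ/mol

U = -2170.4 kJ/mol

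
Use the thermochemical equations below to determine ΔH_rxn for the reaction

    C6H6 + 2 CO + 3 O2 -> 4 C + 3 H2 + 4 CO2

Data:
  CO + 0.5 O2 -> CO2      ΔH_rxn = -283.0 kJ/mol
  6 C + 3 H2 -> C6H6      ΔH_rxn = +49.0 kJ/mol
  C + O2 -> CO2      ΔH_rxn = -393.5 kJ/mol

ΔH_rxn = -1402.0 kJ/mol

equation 1 × 2 (scale by 2 for the 2 CO): (2)·(-283.0) = -566.0 kJ/mol
equation 2 reversed (reverse to put C6H6 on the reactant side): -49.0 kJ/mol
equation 3 × 2: (2)·(-393.5) = -787.0 kJ/mol
ΔH_rxn = (2)·(-283.0) + (-1)·(+49.0) + (2)·(-393.5) = -1402.0 kJ/mol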